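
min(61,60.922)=60.922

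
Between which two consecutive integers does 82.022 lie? 82 and 83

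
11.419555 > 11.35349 True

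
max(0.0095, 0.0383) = 0.0383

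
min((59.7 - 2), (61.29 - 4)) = 57.29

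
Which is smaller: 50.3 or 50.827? 50.3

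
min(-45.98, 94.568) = -45.98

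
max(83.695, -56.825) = 83.695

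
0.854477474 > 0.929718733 False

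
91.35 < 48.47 False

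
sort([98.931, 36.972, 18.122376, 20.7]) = [18.122376, 20.7, 36.972, 98.931]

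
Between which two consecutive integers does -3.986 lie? -4 and -3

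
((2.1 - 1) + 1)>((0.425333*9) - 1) False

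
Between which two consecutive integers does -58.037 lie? -59 and -58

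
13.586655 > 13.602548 False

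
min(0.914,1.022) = 0.914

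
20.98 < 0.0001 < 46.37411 False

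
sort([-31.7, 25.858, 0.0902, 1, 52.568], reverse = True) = [52.568, 25.858, 1, 0.0902, -31.7]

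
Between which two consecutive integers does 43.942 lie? 43 and 44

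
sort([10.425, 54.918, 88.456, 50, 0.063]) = [0.063, 10.425, 50, 54.918, 88.456]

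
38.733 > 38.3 True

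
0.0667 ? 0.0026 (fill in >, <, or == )>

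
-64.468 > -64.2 False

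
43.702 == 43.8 False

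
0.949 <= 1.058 True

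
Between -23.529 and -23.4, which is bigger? -23.4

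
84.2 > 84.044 True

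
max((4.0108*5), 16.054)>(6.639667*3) True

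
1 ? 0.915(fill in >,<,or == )>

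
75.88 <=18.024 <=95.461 False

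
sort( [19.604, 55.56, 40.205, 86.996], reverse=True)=[86.996, 55.56, 40.205, 19.604]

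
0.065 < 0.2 True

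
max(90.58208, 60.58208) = 90.58208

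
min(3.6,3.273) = 3.273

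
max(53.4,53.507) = 53.507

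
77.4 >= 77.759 False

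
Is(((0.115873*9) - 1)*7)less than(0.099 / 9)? No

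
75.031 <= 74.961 False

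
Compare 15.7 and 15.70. They are equal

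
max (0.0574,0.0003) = 0.0574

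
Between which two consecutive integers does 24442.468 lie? 24442 and 24443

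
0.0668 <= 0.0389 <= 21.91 False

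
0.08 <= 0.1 True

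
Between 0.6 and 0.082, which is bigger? 0.6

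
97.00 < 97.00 False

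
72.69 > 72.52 True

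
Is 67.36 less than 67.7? Yes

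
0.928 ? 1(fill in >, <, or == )<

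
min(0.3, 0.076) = 0.076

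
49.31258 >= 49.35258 False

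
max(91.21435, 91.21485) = 91.21485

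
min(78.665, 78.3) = 78.3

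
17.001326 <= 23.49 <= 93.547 True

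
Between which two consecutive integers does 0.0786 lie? 0 and 1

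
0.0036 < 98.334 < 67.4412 False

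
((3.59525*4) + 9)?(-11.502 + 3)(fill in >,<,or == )>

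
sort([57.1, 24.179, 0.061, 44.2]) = [0.061, 24.179, 44.2, 57.1]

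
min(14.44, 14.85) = 14.44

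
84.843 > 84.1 True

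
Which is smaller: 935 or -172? -172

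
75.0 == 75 True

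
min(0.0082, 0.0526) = 0.0082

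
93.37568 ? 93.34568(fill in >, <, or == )>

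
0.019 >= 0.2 False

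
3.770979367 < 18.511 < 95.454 True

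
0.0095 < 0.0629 True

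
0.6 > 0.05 True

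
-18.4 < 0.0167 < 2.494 True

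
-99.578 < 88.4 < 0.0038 False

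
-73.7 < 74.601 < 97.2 True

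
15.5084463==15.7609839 False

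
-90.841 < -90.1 True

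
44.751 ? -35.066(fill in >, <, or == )>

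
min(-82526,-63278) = -82526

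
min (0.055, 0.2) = 0.055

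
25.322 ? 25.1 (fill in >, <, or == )>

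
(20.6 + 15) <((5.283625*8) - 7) False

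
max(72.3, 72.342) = 72.342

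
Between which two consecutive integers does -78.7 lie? -79 and -78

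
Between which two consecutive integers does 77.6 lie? 77 and 78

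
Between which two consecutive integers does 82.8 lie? 82 and 83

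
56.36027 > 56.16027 True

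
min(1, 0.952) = 0.952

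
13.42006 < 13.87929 True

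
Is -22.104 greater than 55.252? No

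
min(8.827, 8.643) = 8.643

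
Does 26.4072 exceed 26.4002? Yes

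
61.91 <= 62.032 True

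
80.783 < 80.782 False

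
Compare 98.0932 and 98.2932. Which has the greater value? 98.2932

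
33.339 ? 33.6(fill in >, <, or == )<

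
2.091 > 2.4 False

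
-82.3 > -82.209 False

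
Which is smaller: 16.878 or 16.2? 16.2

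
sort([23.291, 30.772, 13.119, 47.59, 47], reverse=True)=[47.59, 47, 30.772, 23.291, 13.119]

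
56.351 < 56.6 True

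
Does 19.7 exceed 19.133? Yes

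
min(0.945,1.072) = 0.945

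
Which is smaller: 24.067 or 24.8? 24.067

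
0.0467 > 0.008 True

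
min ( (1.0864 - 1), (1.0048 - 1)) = 0.0048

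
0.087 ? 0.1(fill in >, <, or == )<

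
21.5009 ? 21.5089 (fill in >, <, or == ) <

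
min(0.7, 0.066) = 0.066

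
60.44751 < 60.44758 True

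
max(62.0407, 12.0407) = 62.0407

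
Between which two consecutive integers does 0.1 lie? 0 and 1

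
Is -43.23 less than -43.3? No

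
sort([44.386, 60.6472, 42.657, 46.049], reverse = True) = [60.6472, 46.049, 44.386, 42.657]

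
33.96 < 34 True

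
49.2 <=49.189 False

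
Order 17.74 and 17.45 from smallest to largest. 17.45, 17.74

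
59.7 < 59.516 False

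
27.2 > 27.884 False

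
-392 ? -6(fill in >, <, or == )<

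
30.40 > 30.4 False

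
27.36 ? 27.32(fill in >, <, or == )>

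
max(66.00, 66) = 66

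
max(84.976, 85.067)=85.067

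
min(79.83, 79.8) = 79.8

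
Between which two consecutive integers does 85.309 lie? 85 and 86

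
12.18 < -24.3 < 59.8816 False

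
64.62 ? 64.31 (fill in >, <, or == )>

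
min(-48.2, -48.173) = -48.2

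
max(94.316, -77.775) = 94.316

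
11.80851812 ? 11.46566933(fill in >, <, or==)>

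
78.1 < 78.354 True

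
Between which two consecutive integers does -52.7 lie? -53 and -52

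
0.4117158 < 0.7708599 True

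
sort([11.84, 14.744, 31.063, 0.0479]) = [0.0479, 11.84, 14.744, 31.063]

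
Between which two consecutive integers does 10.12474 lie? 10 and 11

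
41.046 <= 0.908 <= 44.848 False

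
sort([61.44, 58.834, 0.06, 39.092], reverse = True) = [61.44, 58.834, 39.092, 0.06]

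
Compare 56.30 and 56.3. They are equal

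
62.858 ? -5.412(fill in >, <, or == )>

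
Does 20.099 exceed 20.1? No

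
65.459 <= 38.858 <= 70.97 False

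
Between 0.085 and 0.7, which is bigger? 0.7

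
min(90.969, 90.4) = 90.4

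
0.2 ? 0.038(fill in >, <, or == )>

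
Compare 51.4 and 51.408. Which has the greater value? 51.408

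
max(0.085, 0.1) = 0.1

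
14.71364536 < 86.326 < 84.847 False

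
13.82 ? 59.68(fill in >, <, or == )<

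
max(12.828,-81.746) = 12.828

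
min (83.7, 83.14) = 83.14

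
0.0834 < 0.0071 False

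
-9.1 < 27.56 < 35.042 True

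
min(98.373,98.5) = 98.373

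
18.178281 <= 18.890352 True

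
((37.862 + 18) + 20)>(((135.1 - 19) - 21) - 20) True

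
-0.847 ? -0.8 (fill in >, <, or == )<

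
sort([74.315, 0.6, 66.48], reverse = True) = [74.315, 66.48, 0.6]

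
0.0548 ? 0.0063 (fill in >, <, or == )>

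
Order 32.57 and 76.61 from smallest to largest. 32.57, 76.61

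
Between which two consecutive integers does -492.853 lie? -493 and -492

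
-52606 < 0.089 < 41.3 True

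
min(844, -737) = -737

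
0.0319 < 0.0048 False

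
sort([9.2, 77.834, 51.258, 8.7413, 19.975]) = [8.7413, 9.2, 19.975, 51.258, 77.834]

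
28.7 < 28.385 False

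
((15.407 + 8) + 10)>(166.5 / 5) True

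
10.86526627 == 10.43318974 False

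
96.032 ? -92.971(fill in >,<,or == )>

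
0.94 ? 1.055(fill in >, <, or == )<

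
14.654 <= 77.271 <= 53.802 False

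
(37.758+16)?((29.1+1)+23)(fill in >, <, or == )>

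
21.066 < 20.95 False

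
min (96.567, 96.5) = 96.5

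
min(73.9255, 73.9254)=73.9254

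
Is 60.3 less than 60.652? Yes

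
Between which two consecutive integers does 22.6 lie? 22 and 23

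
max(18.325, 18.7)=18.7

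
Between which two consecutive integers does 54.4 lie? 54 and 55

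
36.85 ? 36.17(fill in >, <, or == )>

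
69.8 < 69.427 False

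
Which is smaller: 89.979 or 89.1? 89.1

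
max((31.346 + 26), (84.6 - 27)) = 57.6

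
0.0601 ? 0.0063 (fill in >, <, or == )>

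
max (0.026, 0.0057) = 0.026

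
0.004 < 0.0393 True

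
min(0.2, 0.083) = 0.083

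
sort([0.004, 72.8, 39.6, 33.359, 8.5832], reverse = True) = [72.8, 39.6, 33.359, 8.5832, 0.004]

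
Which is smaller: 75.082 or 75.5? 75.082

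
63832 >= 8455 True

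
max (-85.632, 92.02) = 92.02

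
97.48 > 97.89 False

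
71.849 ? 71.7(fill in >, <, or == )>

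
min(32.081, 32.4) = 32.081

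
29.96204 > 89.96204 False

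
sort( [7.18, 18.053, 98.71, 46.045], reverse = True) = [98.71, 46.045, 18.053, 7.18]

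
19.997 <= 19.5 False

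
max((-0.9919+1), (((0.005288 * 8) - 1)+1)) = 0.042304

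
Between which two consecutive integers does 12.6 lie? 12 and 13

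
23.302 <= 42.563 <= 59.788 True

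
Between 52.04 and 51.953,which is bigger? 52.04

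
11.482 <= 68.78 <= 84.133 True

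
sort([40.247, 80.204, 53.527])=[40.247, 53.527, 80.204]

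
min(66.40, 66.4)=66.40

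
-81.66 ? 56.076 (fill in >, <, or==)<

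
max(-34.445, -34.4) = -34.4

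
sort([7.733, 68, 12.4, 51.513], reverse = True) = [68, 51.513, 12.4, 7.733]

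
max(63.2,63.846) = 63.846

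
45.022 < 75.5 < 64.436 False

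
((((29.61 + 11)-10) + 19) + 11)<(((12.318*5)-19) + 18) False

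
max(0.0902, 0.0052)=0.0902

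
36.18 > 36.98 False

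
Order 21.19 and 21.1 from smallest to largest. 21.1, 21.19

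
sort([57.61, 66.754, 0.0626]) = [0.0626, 57.61, 66.754]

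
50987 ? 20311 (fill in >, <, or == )>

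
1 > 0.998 True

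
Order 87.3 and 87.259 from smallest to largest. 87.259, 87.3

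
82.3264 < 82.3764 True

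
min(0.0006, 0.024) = 0.0006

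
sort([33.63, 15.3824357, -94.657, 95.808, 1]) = [-94.657, 1, 15.3824357, 33.63, 95.808]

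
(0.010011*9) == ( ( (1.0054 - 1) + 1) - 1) False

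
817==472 False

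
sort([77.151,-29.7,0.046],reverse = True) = [77.151,0.046,-29.7]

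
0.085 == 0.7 False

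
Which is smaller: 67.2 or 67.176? 67.176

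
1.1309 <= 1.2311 True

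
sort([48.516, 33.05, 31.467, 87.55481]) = [31.467, 33.05, 48.516, 87.55481]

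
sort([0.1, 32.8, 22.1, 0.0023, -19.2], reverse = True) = [32.8, 22.1, 0.1, 0.0023, -19.2]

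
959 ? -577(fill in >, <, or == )>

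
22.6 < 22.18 False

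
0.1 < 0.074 False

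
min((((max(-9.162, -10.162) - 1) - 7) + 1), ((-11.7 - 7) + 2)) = -16.7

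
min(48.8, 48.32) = 48.32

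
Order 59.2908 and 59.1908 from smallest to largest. 59.1908, 59.2908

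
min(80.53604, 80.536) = 80.536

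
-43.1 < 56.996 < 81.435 True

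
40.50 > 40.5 False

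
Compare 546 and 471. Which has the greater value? 546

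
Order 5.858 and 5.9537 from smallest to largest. 5.858, 5.9537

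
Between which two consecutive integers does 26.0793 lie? 26 and 27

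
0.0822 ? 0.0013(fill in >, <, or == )>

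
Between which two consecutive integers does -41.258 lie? -42 and -41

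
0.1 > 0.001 True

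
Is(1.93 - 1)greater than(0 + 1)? No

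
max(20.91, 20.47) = 20.91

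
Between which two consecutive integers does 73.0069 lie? 73 and 74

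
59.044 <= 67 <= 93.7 True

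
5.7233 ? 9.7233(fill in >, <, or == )<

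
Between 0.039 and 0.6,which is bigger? 0.6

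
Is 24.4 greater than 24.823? No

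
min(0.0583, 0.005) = 0.005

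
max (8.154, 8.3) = 8.3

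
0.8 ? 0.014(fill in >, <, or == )>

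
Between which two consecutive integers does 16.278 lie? 16 and 17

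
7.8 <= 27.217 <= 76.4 True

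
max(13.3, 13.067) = 13.3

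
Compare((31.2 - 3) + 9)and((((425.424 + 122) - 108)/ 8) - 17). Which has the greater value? ((((425.424 + 122) - 108)/ 8) - 17)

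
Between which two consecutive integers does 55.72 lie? 55 and 56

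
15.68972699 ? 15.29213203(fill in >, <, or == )>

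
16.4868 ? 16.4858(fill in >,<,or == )>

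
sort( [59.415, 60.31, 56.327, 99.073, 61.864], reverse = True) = [99.073, 61.864, 60.31, 59.415, 56.327]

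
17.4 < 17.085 False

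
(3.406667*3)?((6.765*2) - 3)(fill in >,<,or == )<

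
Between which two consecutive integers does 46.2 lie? 46 and 47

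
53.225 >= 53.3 False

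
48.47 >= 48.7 False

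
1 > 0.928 True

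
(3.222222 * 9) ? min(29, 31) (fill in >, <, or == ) <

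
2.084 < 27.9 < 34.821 True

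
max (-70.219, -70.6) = -70.219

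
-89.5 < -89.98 False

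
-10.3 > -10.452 True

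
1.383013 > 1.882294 False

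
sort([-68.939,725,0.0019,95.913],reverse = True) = [725,95.913,0.0019,-68.939]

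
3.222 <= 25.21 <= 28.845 True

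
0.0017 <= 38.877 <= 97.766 True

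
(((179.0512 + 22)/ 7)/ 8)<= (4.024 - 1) False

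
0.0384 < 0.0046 False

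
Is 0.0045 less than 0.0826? Yes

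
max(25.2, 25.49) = 25.49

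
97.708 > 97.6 True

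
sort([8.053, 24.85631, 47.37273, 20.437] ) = [8.053, 20.437, 24.85631, 47.37273]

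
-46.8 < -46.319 True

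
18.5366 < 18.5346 False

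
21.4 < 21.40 False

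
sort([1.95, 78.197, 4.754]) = [1.95, 4.754, 78.197]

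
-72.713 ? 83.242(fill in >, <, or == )<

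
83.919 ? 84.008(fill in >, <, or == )<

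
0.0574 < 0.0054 False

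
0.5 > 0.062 True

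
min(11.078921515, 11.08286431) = 11.078921515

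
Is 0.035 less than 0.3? Yes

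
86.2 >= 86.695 False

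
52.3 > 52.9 False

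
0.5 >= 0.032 True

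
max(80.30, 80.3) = 80.3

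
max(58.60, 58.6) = 58.6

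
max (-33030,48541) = 48541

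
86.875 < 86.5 False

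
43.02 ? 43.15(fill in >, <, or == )<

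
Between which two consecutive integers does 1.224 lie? 1 and 2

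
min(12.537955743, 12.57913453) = 12.537955743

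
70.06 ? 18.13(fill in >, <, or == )>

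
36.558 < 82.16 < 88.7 True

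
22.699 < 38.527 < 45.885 True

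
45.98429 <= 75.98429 True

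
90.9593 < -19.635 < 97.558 False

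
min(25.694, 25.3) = 25.3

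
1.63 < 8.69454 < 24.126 True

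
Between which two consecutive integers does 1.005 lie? 1 and 2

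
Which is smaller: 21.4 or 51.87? 21.4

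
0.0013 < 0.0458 True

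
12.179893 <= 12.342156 True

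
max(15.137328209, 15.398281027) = 15.398281027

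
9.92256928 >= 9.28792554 True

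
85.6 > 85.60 False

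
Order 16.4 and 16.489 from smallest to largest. 16.4, 16.489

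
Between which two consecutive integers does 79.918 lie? 79 and 80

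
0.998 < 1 True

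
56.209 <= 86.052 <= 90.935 True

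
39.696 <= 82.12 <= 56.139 False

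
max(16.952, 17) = 17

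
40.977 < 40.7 False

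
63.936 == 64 False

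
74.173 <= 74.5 True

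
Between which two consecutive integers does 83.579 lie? 83 and 84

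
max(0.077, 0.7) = 0.7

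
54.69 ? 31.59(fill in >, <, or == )>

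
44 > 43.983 True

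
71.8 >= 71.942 False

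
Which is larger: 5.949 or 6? 6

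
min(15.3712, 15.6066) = 15.3712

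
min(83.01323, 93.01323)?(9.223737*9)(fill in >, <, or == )<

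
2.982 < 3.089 True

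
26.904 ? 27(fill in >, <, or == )<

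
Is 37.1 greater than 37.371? No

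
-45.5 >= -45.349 False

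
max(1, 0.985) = 1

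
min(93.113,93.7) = 93.113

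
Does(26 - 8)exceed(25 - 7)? No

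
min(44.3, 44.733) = 44.3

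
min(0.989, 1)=0.989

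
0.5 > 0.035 True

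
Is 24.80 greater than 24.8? No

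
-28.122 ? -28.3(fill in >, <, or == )>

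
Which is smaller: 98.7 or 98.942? 98.7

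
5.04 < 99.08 True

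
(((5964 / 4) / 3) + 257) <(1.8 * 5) False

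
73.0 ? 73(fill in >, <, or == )==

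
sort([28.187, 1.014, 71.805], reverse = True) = [71.805, 28.187, 1.014]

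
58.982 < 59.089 True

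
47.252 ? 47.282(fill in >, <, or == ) <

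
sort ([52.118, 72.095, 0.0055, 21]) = [0.0055, 21, 52.118, 72.095]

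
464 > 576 False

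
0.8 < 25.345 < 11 False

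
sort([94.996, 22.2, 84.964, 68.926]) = [22.2, 68.926, 84.964, 94.996]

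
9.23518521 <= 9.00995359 False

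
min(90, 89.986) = 89.986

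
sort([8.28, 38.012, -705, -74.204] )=[-705, -74.204, 8.28, 38.012]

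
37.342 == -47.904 False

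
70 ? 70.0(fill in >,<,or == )==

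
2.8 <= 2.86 True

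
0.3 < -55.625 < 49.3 False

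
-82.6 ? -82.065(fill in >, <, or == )<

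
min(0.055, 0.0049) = 0.0049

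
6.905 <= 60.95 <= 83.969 True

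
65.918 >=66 False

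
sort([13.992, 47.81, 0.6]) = [0.6, 13.992, 47.81]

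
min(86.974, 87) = 86.974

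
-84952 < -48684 True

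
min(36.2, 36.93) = 36.2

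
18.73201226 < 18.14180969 False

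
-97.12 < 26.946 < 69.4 True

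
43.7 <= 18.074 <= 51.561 False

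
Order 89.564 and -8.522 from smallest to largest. -8.522, 89.564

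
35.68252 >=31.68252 True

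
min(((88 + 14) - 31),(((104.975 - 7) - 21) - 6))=70.975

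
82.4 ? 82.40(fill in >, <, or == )==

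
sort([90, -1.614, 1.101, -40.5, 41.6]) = [-40.5, -1.614, 1.101, 41.6, 90]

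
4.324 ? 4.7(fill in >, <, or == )<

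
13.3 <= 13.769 True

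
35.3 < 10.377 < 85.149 False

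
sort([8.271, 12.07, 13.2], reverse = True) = [13.2, 12.07, 8.271]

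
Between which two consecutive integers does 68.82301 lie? 68 and 69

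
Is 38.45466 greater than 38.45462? Yes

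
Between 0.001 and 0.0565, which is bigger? 0.0565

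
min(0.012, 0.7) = 0.012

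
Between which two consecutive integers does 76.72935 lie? 76 and 77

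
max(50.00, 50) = 50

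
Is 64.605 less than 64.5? No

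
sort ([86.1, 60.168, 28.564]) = [28.564, 60.168, 86.1]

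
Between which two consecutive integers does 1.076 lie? 1 and 2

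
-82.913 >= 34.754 False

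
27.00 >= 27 True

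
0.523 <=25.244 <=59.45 True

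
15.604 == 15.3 False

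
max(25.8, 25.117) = 25.8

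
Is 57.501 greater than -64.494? Yes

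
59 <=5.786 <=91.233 False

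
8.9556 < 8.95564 True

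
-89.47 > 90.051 False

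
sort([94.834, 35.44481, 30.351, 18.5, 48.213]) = [18.5, 30.351, 35.44481, 48.213, 94.834]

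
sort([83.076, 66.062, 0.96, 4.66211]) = [0.96, 4.66211, 66.062, 83.076]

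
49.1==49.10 True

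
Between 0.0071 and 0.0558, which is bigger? 0.0558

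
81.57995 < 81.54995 False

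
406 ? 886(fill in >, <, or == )<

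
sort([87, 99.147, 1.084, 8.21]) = [1.084, 8.21, 87, 99.147]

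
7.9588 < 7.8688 False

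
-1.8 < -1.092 True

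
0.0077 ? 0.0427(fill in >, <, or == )<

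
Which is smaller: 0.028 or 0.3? 0.028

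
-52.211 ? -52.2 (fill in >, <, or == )<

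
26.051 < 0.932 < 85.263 False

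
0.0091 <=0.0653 True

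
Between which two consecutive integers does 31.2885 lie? 31 and 32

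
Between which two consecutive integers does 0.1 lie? 0 and 1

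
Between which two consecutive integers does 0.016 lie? 0 and 1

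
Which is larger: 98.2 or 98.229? 98.229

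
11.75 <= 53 True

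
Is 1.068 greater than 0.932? Yes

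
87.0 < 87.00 False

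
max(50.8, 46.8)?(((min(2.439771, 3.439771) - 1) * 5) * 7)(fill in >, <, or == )>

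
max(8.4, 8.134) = 8.4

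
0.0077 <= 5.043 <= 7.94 True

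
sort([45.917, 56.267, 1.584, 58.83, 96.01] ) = [1.584, 45.917, 56.267, 58.83, 96.01]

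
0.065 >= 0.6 False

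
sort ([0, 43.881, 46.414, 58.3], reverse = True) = [58.3, 46.414, 43.881, 0]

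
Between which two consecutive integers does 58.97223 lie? 58 and 59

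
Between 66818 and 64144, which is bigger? 66818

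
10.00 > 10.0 False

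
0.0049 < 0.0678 True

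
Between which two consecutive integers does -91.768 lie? -92 and -91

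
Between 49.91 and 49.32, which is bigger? 49.91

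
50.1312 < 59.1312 True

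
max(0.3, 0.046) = 0.3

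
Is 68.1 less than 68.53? Yes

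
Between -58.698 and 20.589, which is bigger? 20.589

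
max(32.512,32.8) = 32.8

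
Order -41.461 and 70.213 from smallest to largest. -41.461, 70.213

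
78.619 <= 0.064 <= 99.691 False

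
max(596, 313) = 596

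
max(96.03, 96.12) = 96.12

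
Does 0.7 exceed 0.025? Yes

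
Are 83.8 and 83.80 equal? Yes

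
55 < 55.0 False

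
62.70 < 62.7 False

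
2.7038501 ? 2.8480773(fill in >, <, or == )<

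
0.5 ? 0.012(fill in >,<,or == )>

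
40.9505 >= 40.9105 True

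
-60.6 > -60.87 True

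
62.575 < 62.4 False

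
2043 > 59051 False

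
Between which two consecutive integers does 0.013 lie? 0 and 1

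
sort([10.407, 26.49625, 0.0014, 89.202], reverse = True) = [89.202, 26.49625, 10.407, 0.0014]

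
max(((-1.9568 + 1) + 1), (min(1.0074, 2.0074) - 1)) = 0.0432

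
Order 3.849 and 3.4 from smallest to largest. 3.4,3.849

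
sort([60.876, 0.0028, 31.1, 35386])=[0.0028, 31.1, 60.876, 35386]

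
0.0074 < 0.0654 True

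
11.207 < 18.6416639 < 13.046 False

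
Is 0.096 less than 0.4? Yes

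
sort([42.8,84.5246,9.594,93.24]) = [9.594,42.8,84.5246,93.24]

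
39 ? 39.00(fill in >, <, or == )==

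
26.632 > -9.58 True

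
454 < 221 False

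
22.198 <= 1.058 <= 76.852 False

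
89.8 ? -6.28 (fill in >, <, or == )>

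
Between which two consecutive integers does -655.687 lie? -656 and -655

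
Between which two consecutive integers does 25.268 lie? 25 and 26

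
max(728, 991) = 991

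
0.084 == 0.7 False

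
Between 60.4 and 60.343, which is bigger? 60.4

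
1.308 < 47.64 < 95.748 True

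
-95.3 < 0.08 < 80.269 True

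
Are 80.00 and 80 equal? Yes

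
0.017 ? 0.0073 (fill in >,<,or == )>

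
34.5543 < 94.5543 True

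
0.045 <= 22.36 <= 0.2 False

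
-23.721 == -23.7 False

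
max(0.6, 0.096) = 0.6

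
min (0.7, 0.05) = 0.05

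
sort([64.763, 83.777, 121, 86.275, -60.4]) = [-60.4, 64.763, 83.777, 86.275, 121]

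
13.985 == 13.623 False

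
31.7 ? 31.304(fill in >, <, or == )>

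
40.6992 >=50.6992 False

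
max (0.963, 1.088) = 1.088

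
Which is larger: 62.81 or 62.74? 62.81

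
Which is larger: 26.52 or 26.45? 26.52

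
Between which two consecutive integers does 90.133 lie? 90 and 91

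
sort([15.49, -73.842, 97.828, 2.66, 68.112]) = [-73.842, 2.66, 15.49, 68.112, 97.828]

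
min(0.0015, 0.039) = 0.0015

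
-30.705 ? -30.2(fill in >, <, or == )<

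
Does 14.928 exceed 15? No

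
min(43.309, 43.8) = 43.309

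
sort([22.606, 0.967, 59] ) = [0.967, 22.606, 59]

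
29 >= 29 True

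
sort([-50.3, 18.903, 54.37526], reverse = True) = [54.37526, 18.903, -50.3]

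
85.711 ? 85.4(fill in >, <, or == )>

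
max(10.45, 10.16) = 10.45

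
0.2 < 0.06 False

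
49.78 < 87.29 True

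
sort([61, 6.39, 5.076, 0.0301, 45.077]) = [0.0301, 5.076, 6.39, 45.077, 61]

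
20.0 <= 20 True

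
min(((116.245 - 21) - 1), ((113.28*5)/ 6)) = 94.245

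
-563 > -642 True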